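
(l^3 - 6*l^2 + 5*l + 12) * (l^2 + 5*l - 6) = l^5 - l^4 - 31*l^3 + 73*l^2 + 30*l - 72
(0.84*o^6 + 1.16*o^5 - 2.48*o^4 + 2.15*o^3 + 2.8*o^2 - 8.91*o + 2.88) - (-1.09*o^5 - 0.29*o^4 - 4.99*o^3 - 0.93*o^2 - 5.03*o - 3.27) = 0.84*o^6 + 2.25*o^5 - 2.19*o^4 + 7.14*o^3 + 3.73*o^2 - 3.88*o + 6.15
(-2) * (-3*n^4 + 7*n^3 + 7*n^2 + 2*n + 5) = 6*n^4 - 14*n^3 - 14*n^2 - 4*n - 10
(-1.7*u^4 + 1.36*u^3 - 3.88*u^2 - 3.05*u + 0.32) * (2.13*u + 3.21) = -3.621*u^5 - 2.5602*u^4 - 3.8988*u^3 - 18.9513*u^2 - 9.1089*u + 1.0272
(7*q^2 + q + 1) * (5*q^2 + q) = 35*q^4 + 12*q^3 + 6*q^2 + q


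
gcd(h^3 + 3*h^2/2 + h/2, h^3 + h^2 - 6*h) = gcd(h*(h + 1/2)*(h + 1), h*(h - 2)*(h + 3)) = h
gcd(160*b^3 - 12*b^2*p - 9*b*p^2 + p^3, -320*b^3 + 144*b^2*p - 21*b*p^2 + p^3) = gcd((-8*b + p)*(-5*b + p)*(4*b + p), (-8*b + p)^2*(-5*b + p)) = 40*b^2 - 13*b*p + p^2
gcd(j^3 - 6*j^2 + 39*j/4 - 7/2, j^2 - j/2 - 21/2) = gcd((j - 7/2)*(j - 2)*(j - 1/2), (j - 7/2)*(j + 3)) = j - 7/2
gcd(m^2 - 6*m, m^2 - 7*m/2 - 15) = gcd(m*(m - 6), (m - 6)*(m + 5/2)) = m - 6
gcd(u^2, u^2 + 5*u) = u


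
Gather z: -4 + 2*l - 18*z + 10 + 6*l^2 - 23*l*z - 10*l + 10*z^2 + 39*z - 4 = 6*l^2 - 8*l + 10*z^2 + z*(21 - 23*l) + 2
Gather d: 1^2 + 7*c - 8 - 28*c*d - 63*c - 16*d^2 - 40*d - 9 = -56*c - 16*d^2 + d*(-28*c - 40) - 16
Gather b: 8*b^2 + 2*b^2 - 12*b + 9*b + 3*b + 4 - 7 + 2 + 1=10*b^2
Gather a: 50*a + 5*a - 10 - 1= 55*a - 11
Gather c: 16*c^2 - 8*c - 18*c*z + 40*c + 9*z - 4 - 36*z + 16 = 16*c^2 + c*(32 - 18*z) - 27*z + 12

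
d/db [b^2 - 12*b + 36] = 2*b - 12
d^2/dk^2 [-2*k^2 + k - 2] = -4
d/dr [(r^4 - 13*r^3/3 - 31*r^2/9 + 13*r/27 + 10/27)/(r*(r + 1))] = 2*(27*r^5 - 18*r^4 - 117*r^3 - 53*r^2 - 10*r - 5)/(27*r^2*(r^2 + 2*r + 1))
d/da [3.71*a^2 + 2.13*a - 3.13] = 7.42*a + 2.13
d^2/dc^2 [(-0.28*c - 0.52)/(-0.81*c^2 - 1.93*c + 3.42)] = ((0.28*c + 0.52)*(1.62*c + 1.93)*(3.24*c + 3.86) - (1.3608*c + 1.9232)*(0.81*c^2 + 1.93*c - 3.42))/(0.81*c^2 + 1.93*c - 3.42)^3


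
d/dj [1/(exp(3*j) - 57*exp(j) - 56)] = 3*(19 - exp(2*j))*exp(j)/(-exp(3*j) + 57*exp(j) + 56)^2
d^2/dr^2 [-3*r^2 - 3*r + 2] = -6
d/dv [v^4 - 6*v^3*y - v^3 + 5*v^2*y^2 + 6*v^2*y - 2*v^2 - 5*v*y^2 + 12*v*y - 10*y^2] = 4*v^3 - 18*v^2*y - 3*v^2 + 10*v*y^2 + 12*v*y - 4*v - 5*y^2 + 12*y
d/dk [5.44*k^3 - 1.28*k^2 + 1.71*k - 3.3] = 16.32*k^2 - 2.56*k + 1.71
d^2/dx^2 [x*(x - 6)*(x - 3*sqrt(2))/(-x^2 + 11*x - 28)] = 6*(-9*x^3 + 5*sqrt(2)*x^3 - 84*sqrt(2)*x^2 + 140*x^2 - 784*x + 504*sqrt(2)*x - 1064*sqrt(2) + 1568)/(x^6 - 33*x^5 + 447*x^4 - 3179*x^3 + 12516*x^2 - 25872*x + 21952)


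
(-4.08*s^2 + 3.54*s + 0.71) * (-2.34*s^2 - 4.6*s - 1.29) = 9.5472*s^4 + 10.4844*s^3 - 12.6822*s^2 - 7.8326*s - 0.9159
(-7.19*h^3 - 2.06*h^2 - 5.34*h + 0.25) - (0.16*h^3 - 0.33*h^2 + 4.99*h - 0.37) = -7.35*h^3 - 1.73*h^2 - 10.33*h + 0.62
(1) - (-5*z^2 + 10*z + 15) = 5*z^2 - 10*z - 14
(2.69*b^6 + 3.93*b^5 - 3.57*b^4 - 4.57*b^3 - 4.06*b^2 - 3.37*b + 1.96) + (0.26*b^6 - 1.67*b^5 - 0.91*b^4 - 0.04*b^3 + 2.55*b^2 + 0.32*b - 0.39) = 2.95*b^6 + 2.26*b^5 - 4.48*b^4 - 4.61*b^3 - 1.51*b^2 - 3.05*b + 1.57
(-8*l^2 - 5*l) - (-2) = -8*l^2 - 5*l + 2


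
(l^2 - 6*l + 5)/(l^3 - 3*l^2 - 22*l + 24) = (l - 5)/(l^2 - 2*l - 24)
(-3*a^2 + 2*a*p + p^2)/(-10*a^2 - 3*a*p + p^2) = (3*a^2 - 2*a*p - p^2)/(10*a^2 + 3*a*p - p^2)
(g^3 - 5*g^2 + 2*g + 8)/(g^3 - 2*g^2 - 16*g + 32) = (g + 1)/(g + 4)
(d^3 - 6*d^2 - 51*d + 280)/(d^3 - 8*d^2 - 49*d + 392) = (d - 5)/(d - 7)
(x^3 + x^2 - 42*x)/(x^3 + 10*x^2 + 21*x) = (x - 6)/(x + 3)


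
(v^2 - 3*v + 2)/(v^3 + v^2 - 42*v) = (v^2 - 3*v + 2)/(v*(v^2 + v - 42))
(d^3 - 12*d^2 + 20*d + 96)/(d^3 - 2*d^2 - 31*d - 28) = (-d^3 + 12*d^2 - 20*d - 96)/(-d^3 + 2*d^2 + 31*d + 28)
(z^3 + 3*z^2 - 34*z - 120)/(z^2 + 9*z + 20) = z - 6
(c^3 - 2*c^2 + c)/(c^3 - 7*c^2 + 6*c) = (c - 1)/(c - 6)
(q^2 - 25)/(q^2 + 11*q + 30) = (q - 5)/(q + 6)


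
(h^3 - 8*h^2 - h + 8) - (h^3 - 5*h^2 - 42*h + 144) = -3*h^2 + 41*h - 136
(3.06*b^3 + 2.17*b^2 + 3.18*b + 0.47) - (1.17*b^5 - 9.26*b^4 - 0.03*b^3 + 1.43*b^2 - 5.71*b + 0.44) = -1.17*b^5 + 9.26*b^4 + 3.09*b^3 + 0.74*b^2 + 8.89*b + 0.03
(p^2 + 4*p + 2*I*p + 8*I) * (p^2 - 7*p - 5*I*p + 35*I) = p^4 - 3*p^3 - 3*I*p^3 - 18*p^2 + 9*I*p^2 - 30*p + 84*I*p - 280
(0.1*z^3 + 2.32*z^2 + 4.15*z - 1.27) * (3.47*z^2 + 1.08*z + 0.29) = 0.347*z^5 + 8.1584*z^4 + 16.9351*z^3 + 0.7479*z^2 - 0.1681*z - 0.3683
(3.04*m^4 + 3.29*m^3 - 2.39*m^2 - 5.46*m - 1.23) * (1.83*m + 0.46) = 5.5632*m^5 + 7.4191*m^4 - 2.8603*m^3 - 11.0912*m^2 - 4.7625*m - 0.5658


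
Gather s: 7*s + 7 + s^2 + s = s^2 + 8*s + 7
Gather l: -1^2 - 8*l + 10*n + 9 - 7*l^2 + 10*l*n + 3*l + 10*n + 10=-7*l^2 + l*(10*n - 5) + 20*n + 18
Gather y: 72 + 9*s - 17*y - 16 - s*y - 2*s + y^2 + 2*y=7*s + y^2 + y*(-s - 15) + 56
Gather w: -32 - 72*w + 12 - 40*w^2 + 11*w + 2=-40*w^2 - 61*w - 18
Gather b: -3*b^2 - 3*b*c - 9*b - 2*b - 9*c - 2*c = -3*b^2 + b*(-3*c - 11) - 11*c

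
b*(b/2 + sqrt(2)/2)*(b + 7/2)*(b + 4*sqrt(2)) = b^4/2 + 7*b^3/4 + 5*sqrt(2)*b^3/2 + 4*b^2 + 35*sqrt(2)*b^2/4 + 14*b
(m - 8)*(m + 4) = m^2 - 4*m - 32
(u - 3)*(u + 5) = u^2 + 2*u - 15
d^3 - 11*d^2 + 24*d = d*(d - 8)*(d - 3)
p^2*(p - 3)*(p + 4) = p^4 + p^3 - 12*p^2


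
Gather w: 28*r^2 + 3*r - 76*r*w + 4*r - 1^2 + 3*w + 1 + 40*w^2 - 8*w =28*r^2 + 7*r + 40*w^2 + w*(-76*r - 5)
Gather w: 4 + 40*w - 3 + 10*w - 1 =50*w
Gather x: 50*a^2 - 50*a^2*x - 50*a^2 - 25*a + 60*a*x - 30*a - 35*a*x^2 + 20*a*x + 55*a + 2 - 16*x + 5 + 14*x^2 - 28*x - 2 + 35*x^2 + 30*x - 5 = x^2*(49 - 35*a) + x*(-50*a^2 + 80*a - 14)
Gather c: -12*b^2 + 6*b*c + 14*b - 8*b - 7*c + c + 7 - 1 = -12*b^2 + 6*b + c*(6*b - 6) + 6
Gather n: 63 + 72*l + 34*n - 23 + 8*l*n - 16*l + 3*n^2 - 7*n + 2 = 56*l + 3*n^2 + n*(8*l + 27) + 42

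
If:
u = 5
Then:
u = 5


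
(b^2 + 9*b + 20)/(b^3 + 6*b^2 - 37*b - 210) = (b + 4)/(b^2 + b - 42)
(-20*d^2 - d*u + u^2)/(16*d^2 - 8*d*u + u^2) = (-20*d^2 - d*u + u^2)/(16*d^2 - 8*d*u + u^2)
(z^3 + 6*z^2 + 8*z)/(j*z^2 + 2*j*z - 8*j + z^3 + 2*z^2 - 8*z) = z*(z + 2)/(j*z - 2*j + z^2 - 2*z)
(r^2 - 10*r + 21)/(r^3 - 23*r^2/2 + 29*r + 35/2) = 2*(r - 3)/(2*r^2 - 9*r - 5)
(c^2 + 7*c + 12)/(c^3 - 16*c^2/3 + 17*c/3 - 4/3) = 3*(c^2 + 7*c + 12)/(3*c^3 - 16*c^2 + 17*c - 4)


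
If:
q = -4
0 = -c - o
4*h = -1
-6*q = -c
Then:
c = -24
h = -1/4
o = 24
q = -4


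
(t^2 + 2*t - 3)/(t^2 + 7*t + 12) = (t - 1)/(t + 4)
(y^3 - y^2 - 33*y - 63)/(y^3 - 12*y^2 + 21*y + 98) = (y^2 + 6*y + 9)/(y^2 - 5*y - 14)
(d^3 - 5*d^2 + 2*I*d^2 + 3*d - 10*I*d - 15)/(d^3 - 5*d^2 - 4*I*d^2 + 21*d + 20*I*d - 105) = (d - I)/(d - 7*I)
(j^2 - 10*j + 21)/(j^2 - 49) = (j - 3)/(j + 7)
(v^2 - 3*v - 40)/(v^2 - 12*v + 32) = (v + 5)/(v - 4)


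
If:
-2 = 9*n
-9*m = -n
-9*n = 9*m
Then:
No Solution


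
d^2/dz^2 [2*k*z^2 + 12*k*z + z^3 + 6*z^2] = 4*k + 6*z + 12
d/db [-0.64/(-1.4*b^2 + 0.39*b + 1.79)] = (0.2496 - 1.792*b)/(-1.4*b^2 + 0.39*b + 1.79)^2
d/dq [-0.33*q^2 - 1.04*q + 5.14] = -0.66*q - 1.04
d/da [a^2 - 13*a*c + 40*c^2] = 2*a - 13*c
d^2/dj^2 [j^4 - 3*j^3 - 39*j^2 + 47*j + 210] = 12*j^2 - 18*j - 78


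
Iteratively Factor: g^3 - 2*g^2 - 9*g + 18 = (g - 2)*(g^2 - 9) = (g - 3)*(g - 2)*(g + 3)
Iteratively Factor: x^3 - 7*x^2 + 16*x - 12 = (x - 2)*(x^2 - 5*x + 6) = (x - 3)*(x - 2)*(x - 2)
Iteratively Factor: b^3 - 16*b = (b - 4)*(b^2 + 4*b) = b*(b - 4)*(b + 4)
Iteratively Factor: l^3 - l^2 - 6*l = (l + 2)*(l^2 - 3*l) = l*(l + 2)*(l - 3)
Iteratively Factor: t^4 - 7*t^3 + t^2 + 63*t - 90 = (t - 5)*(t^3 - 2*t^2 - 9*t + 18) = (t - 5)*(t + 3)*(t^2 - 5*t + 6) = (t - 5)*(t - 2)*(t + 3)*(t - 3)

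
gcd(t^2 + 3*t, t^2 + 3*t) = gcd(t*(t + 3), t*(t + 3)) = t^2 + 3*t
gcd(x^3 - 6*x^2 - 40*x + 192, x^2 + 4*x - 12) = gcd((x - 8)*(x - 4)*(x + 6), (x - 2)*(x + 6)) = x + 6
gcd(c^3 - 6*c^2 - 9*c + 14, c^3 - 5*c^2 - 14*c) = c^2 - 5*c - 14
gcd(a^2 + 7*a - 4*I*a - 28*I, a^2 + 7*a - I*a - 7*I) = a + 7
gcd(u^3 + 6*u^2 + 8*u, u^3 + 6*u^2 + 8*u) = u^3 + 6*u^2 + 8*u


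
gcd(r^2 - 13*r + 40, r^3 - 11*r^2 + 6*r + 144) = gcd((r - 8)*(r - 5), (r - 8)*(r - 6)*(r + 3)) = r - 8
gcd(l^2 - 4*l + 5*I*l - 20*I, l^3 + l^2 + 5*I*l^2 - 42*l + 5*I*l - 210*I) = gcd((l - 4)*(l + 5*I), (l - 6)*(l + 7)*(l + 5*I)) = l + 5*I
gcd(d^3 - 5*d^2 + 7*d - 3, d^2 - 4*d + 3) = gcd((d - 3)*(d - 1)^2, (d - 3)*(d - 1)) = d^2 - 4*d + 3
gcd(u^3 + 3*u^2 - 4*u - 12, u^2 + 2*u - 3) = u + 3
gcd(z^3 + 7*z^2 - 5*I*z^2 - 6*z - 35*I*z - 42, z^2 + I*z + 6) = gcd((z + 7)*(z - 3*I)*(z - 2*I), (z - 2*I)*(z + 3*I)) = z - 2*I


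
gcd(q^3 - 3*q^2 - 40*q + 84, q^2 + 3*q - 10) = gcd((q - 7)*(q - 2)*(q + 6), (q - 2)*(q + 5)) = q - 2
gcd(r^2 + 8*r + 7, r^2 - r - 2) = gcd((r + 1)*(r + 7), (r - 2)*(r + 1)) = r + 1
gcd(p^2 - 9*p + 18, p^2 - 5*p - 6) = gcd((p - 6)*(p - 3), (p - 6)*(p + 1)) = p - 6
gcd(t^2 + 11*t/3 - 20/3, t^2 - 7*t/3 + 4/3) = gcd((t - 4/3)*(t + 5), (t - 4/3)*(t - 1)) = t - 4/3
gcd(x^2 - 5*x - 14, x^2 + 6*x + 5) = 1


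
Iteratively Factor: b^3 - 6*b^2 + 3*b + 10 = (b + 1)*(b^2 - 7*b + 10) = (b - 5)*(b + 1)*(b - 2)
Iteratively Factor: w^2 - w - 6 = (w + 2)*(w - 3)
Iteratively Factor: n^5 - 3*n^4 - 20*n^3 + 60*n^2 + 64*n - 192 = (n - 3)*(n^4 - 20*n^2 + 64) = (n - 4)*(n - 3)*(n^3 + 4*n^2 - 4*n - 16) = (n - 4)*(n - 3)*(n + 2)*(n^2 + 2*n - 8) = (n - 4)*(n - 3)*(n + 2)*(n + 4)*(n - 2)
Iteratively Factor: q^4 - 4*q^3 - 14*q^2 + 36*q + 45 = (q - 3)*(q^3 - q^2 - 17*q - 15) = (q - 3)*(q + 3)*(q^2 - 4*q - 5) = (q - 5)*(q - 3)*(q + 3)*(q + 1)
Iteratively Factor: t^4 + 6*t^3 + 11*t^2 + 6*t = (t + 1)*(t^3 + 5*t^2 + 6*t) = (t + 1)*(t + 2)*(t^2 + 3*t) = (t + 1)*(t + 2)*(t + 3)*(t)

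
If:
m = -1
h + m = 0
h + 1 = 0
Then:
No Solution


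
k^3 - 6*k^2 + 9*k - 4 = (k - 4)*(k - 1)^2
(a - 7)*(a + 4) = a^2 - 3*a - 28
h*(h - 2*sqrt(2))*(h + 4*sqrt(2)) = h^3 + 2*sqrt(2)*h^2 - 16*h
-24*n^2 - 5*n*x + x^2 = (-8*n + x)*(3*n + x)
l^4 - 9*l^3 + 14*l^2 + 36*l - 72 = (l - 6)*(l - 3)*(l - 2)*(l + 2)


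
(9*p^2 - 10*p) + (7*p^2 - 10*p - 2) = 16*p^2 - 20*p - 2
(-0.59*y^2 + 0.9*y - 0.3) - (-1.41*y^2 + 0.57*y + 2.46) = 0.82*y^2 + 0.33*y - 2.76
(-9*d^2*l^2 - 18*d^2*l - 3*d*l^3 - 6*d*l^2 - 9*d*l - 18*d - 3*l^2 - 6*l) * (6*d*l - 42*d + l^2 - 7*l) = -54*d^3*l^3 + 270*d^3*l^2 + 756*d^3*l - 27*d^2*l^4 + 135*d^2*l^3 + 324*d^2*l^2 + 270*d^2*l + 756*d^2 - 3*d*l^5 + 15*d*l^4 + 15*d*l^3 + 135*d*l^2 + 378*d*l - 3*l^4 + 15*l^3 + 42*l^2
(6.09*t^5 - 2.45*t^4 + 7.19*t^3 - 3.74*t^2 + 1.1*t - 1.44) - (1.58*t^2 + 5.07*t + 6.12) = 6.09*t^5 - 2.45*t^4 + 7.19*t^3 - 5.32*t^2 - 3.97*t - 7.56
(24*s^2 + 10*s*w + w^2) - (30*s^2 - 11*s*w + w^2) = -6*s^2 + 21*s*w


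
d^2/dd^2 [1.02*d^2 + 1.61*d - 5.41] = 2.04000000000000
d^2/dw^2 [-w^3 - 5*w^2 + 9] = -6*w - 10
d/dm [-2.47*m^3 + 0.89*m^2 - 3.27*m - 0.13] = -7.41*m^2 + 1.78*m - 3.27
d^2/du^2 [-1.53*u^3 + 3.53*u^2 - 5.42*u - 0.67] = 7.06 - 9.18*u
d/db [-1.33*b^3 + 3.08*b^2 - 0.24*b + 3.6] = -3.99*b^2 + 6.16*b - 0.24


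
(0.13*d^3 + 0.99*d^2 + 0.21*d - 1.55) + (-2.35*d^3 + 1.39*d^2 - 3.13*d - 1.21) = -2.22*d^3 + 2.38*d^2 - 2.92*d - 2.76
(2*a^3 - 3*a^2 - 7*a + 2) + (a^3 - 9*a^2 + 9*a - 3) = 3*a^3 - 12*a^2 + 2*a - 1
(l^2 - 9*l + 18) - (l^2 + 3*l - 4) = 22 - 12*l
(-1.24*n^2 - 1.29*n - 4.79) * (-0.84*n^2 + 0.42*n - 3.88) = 1.0416*n^4 + 0.5628*n^3 + 8.293*n^2 + 2.9934*n + 18.5852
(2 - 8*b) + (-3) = -8*b - 1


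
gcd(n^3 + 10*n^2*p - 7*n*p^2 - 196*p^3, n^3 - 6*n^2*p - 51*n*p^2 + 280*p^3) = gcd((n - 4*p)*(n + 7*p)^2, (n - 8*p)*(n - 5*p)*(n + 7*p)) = n + 7*p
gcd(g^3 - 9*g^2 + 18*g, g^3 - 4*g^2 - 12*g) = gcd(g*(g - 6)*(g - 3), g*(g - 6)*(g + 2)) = g^2 - 6*g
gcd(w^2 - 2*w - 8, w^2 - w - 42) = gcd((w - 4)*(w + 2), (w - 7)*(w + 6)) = 1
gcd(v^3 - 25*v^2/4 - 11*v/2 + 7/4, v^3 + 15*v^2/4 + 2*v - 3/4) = v^2 + 3*v/4 - 1/4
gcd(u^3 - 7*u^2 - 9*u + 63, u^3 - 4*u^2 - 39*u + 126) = u^2 - 10*u + 21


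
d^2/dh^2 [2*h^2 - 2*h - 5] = 4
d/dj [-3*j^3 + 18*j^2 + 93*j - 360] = -9*j^2 + 36*j + 93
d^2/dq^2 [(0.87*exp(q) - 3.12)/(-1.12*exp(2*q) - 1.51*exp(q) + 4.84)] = (-1.091328*exp(4*q) + 17.126256*exp(3*q) - 12.466944*exp(2*q) + 68.407188*exp(q) + 2.421936)*exp(q)/(1.404928*exp(6*q) + 5.682432*exp(5*q) - 10.552752*exp(4*q) - 45.669497*exp(3*q) + 45.602964*exp(2*q) + 106.117968*exp(q) - 113.379904)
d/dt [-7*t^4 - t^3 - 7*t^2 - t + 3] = -28*t^3 - 3*t^2 - 14*t - 1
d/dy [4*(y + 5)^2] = 8*y + 40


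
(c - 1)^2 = c^2 - 2*c + 1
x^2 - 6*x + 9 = (x - 3)^2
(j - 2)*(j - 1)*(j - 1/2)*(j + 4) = j^4 + j^3/2 - 21*j^2/2 + 13*j - 4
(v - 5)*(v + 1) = v^2 - 4*v - 5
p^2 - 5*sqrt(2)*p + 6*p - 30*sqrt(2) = (p + 6)*(p - 5*sqrt(2))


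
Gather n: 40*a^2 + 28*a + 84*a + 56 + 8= 40*a^2 + 112*a + 64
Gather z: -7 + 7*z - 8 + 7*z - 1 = 14*z - 16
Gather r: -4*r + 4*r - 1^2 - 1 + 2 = 0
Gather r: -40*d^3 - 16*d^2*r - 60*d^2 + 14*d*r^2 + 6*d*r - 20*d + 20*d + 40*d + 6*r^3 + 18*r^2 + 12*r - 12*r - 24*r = -40*d^3 - 60*d^2 + 40*d + 6*r^3 + r^2*(14*d + 18) + r*(-16*d^2 + 6*d - 24)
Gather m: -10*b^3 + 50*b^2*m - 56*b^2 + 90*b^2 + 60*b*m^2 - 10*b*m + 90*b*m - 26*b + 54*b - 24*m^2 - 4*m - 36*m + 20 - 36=-10*b^3 + 34*b^2 + 28*b + m^2*(60*b - 24) + m*(50*b^2 + 80*b - 40) - 16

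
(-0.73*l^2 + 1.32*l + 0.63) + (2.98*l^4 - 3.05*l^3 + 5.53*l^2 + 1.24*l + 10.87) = 2.98*l^4 - 3.05*l^3 + 4.8*l^2 + 2.56*l + 11.5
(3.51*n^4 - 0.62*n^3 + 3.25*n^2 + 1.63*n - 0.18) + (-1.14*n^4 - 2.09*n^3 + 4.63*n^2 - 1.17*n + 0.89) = 2.37*n^4 - 2.71*n^3 + 7.88*n^2 + 0.46*n + 0.71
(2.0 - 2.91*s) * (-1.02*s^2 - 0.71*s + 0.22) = 2.9682*s^3 + 0.0261*s^2 - 2.0602*s + 0.44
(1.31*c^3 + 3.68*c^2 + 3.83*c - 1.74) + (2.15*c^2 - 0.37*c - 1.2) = 1.31*c^3 + 5.83*c^2 + 3.46*c - 2.94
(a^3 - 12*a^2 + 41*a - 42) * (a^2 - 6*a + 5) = a^5 - 18*a^4 + 118*a^3 - 348*a^2 + 457*a - 210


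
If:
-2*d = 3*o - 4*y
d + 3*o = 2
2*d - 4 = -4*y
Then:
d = 2/3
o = 4/9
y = 2/3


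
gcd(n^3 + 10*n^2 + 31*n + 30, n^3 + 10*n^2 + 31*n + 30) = n^3 + 10*n^2 + 31*n + 30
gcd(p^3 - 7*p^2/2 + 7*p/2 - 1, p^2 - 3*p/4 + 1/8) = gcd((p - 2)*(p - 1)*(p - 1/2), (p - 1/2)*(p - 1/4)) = p - 1/2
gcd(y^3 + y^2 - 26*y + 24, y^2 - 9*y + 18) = 1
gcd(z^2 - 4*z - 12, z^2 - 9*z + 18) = z - 6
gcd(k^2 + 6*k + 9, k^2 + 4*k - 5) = 1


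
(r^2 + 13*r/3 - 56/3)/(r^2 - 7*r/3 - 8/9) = 3*(r + 7)/(3*r + 1)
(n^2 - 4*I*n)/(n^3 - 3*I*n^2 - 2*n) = (-n + 4*I)/(-n^2 + 3*I*n + 2)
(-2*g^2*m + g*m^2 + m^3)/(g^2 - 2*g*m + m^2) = m*(-2*g - m)/(g - m)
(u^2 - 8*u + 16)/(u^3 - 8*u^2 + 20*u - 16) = (u - 4)/(u^2 - 4*u + 4)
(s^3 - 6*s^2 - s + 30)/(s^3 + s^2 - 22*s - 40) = (s - 3)/(s + 4)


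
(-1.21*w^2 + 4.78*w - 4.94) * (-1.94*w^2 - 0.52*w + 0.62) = 2.3474*w^4 - 8.644*w^3 + 6.3478*w^2 + 5.5324*w - 3.0628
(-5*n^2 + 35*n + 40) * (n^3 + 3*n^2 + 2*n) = -5*n^5 + 20*n^4 + 135*n^3 + 190*n^2 + 80*n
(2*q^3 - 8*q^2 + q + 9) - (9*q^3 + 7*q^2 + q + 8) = -7*q^3 - 15*q^2 + 1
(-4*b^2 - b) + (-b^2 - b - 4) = -5*b^2 - 2*b - 4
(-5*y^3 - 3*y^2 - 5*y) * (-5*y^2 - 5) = 25*y^5 + 15*y^4 + 50*y^3 + 15*y^2 + 25*y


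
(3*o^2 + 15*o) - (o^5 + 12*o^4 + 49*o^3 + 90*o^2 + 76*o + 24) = -o^5 - 12*o^4 - 49*o^3 - 87*o^2 - 61*o - 24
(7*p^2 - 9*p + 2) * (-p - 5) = -7*p^3 - 26*p^2 + 43*p - 10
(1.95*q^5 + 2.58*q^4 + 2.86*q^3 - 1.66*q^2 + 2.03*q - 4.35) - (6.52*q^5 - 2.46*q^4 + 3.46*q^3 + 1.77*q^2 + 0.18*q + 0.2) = -4.57*q^5 + 5.04*q^4 - 0.6*q^3 - 3.43*q^2 + 1.85*q - 4.55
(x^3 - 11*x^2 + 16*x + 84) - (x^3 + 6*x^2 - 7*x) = -17*x^2 + 23*x + 84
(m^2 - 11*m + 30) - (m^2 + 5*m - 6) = 36 - 16*m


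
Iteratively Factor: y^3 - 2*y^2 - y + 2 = (y - 2)*(y^2 - 1) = (y - 2)*(y + 1)*(y - 1)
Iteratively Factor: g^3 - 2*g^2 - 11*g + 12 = (g - 1)*(g^2 - g - 12) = (g - 1)*(g + 3)*(g - 4)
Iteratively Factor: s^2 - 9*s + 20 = (s - 4)*(s - 5)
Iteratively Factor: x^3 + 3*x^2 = (x + 3)*(x^2) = x*(x + 3)*(x)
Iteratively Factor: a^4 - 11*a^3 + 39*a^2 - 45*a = (a - 3)*(a^3 - 8*a^2 + 15*a) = (a - 3)^2*(a^2 - 5*a) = a*(a - 3)^2*(a - 5)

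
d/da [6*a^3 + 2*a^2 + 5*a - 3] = 18*a^2 + 4*a + 5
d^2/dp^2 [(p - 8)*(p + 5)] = 2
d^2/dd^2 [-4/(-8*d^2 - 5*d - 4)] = 8*(-64*d^2 - 40*d + (16*d + 5)^2 - 32)/(8*d^2 + 5*d + 4)^3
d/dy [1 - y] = -1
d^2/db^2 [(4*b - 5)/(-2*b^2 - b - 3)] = 2*(-(4*b - 5)*(4*b + 1)^2 + 6*(4*b - 1)*(2*b^2 + b + 3))/(2*b^2 + b + 3)^3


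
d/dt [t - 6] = 1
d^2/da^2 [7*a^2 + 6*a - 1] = 14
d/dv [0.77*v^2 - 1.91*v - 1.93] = 1.54*v - 1.91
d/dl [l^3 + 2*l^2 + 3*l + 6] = 3*l^2 + 4*l + 3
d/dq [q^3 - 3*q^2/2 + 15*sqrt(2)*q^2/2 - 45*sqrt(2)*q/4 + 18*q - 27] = 3*q^2 - 3*q + 15*sqrt(2)*q - 45*sqrt(2)/4 + 18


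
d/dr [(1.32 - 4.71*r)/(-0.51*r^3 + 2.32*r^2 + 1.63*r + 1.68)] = (-4.8042*r^3 + 12.9468*r^2 - 6.1248*r - 10.0644)/(0.2601*r^6 - 2.3664*r^5 + 3.7198*r^4 + 5.8496*r^3 + 10.4521*r^2 + 5.4768*r + 2.8224)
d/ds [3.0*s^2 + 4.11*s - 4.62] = 6.0*s + 4.11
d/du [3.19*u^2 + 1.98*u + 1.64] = 6.38*u + 1.98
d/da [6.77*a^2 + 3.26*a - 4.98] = 13.54*a + 3.26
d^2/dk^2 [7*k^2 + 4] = 14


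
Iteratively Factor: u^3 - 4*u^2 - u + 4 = (u - 4)*(u^2 - 1) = (u - 4)*(u - 1)*(u + 1)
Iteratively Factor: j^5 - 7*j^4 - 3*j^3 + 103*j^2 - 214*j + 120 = (j - 1)*(j^4 - 6*j^3 - 9*j^2 + 94*j - 120) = (j - 3)*(j - 1)*(j^3 - 3*j^2 - 18*j + 40) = (j - 5)*(j - 3)*(j - 1)*(j^2 + 2*j - 8) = (j - 5)*(j - 3)*(j - 2)*(j - 1)*(j + 4)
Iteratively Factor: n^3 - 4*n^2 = (n)*(n^2 - 4*n) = n*(n - 4)*(n)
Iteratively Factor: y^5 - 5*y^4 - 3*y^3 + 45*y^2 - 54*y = (y)*(y^4 - 5*y^3 - 3*y^2 + 45*y - 54) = y*(y - 3)*(y^3 - 2*y^2 - 9*y + 18) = y*(y - 3)*(y - 2)*(y^2 - 9) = y*(y - 3)^2*(y - 2)*(y + 3)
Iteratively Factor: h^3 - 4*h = (h)*(h^2 - 4) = h*(h - 2)*(h + 2)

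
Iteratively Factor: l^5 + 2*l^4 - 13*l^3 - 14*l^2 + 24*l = (l - 3)*(l^4 + 5*l^3 + 2*l^2 - 8*l) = (l - 3)*(l - 1)*(l^3 + 6*l^2 + 8*l) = l*(l - 3)*(l - 1)*(l^2 + 6*l + 8) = l*(l - 3)*(l - 1)*(l + 2)*(l + 4)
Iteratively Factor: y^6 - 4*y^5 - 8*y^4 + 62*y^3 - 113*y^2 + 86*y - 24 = (y - 2)*(y^5 - 2*y^4 - 12*y^3 + 38*y^2 - 37*y + 12) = (y - 2)*(y - 1)*(y^4 - y^3 - 13*y^2 + 25*y - 12) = (y - 2)*(y - 1)^2*(y^3 - 13*y + 12) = (y - 2)*(y - 1)^3*(y^2 + y - 12) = (y - 2)*(y - 1)^3*(y + 4)*(y - 3)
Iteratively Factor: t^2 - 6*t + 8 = (t - 2)*(t - 4)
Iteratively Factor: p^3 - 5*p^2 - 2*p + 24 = (p - 4)*(p^2 - p - 6) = (p - 4)*(p - 3)*(p + 2)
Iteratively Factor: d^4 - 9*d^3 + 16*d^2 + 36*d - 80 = (d - 4)*(d^3 - 5*d^2 - 4*d + 20) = (d - 5)*(d - 4)*(d^2 - 4) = (d - 5)*(d - 4)*(d - 2)*(d + 2)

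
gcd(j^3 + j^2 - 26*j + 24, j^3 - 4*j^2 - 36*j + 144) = j^2 + 2*j - 24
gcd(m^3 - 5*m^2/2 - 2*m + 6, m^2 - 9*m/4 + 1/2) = m - 2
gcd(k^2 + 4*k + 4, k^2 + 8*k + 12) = k + 2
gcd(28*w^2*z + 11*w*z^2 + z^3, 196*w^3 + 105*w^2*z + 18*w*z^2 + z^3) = 28*w^2 + 11*w*z + z^2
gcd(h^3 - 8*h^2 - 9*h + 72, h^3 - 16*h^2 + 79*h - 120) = h^2 - 11*h + 24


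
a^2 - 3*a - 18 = (a - 6)*(a + 3)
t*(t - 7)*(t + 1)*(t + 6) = t^4 - 43*t^2 - 42*t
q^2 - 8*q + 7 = (q - 7)*(q - 1)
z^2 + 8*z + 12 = (z + 2)*(z + 6)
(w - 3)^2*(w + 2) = w^3 - 4*w^2 - 3*w + 18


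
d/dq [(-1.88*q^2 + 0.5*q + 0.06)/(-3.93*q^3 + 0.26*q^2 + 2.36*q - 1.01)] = (-7.3884*q^4 + 3.93*q^3 - 3.8594*q^2 + 3.7664*q - 0.6466)/(15.4449*q^6 - 2.0436*q^5 - 18.482*q^4 + 9.1658*q^3 + 5.0444*q^2 - 4.7672*q + 1.0201)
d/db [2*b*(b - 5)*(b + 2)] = 6*b^2 - 12*b - 20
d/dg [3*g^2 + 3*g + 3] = 6*g + 3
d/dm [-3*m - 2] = -3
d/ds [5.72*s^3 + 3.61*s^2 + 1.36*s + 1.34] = 17.16*s^2 + 7.22*s + 1.36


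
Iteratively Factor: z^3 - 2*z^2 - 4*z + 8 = (z - 2)*(z^2 - 4) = (z - 2)^2*(z + 2)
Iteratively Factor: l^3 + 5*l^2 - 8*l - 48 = (l + 4)*(l^2 + l - 12) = (l - 3)*(l + 4)*(l + 4)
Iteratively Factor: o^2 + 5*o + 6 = (o + 3)*(o + 2)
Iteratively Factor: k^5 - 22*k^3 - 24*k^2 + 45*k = (k + 3)*(k^4 - 3*k^3 - 13*k^2 + 15*k) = (k + 3)^2*(k^3 - 6*k^2 + 5*k) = k*(k + 3)^2*(k^2 - 6*k + 5) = k*(k - 1)*(k + 3)^2*(k - 5)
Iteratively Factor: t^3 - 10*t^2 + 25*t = (t)*(t^2 - 10*t + 25) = t*(t - 5)*(t - 5)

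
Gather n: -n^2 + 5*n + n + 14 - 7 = -n^2 + 6*n + 7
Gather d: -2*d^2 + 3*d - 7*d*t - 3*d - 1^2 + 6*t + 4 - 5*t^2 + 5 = -2*d^2 - 7*d*t - 5*t^2 + 6*t + 8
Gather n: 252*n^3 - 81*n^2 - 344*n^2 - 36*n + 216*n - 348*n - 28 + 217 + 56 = 252*n^3 - 425*n^2 - 168*n + 245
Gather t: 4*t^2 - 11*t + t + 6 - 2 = 4*t^2 - 10*t + 4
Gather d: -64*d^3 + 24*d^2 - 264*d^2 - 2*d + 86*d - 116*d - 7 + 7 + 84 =-64*d^3 - 240*d^2 - 32*d + 84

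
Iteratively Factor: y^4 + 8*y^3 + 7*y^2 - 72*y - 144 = (y - 3)*(y^3 + 11*y^2 + 40*y + 48) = (y - 3)*(y + 4)*(y^2 + 7*y + 12) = (y - 3)*(y + 4)^2*(y + 3)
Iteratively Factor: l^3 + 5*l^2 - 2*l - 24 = (l + 4)*(l^2 + l - 6) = (l - 2)*(l + 4)*(l + 3)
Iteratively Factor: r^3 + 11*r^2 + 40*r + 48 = (r + 4)*(r^2 + 7*r + 12) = (r + 3)*(r + 4)*(r + 4)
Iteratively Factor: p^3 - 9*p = (p + 3)*(p^2 - 3*p) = p*(p + 3)*(p - 3)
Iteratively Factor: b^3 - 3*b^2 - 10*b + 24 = (b - 4)*(b^2 + b - 6) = (b - 4)*(b - 2)*(b + 3)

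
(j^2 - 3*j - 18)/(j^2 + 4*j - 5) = (j^2 - 3*j - 18)/(j^2 + 4*j - 5)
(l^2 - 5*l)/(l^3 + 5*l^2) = (l - 5)/(l*(l + 5))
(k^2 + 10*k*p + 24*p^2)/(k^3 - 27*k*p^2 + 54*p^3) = (k + 4*p)/(k^2 - 6*k*p + 9*p^2)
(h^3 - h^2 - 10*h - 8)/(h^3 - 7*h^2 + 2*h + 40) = (h + 1)/(h - 5)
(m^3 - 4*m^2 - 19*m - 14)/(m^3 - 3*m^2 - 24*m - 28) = (m + 1)/(m + 2)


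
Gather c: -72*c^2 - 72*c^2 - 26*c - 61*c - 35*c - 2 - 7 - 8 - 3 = -144*c^2 - 122*c - 20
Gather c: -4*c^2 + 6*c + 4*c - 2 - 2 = -4*c^2 + 10*c - 4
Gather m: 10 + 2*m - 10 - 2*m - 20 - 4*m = -4*m - 20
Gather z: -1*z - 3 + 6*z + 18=5*z + 15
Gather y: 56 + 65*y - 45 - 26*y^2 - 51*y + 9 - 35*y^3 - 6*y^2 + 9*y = -35*y^3 - 32*y^2 + 23*y + 20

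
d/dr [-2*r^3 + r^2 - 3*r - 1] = -6*r^2 + 2*r - 3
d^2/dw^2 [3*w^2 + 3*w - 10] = 6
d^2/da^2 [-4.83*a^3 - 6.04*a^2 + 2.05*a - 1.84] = -28.98*a - 12.08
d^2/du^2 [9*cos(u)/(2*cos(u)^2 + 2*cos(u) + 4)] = 9*(2*(2*cos(u) + 1)^2*sin(u)^2*cos(u) - (cos(u)^2 + cos(u) + 2)^2*cos(u) + (cos(u)^2 + cos(u) + 2)*(3*cos(2*u) + 4*cos(3*u) - 1)/2)/(2*(cos(u)^2 + cos(u) + 2)^3)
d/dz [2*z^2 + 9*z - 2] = 4*z + 9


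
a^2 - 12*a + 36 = (a - 6)^2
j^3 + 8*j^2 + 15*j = j*(j + 3)*(j + 5)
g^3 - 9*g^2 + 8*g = g*(g - 8)*(g - 1)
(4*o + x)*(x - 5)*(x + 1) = 4*o*x^2 - 16*o*x - 20*o + x^3 - 4*x^2 - 5*x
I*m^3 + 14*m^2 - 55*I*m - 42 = (m - 7*I)*(m - 6*I)*(I*m + 1)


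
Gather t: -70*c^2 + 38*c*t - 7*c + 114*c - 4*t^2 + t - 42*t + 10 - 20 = -70*c^2 + 107*c - 4*t^2 + t*(38*c - 41) - 10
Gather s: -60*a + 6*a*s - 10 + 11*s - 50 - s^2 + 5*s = -60*a - s^2 + s*(6*a + 16) - 60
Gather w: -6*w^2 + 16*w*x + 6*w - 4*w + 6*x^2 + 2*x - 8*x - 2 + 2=-6*w^2 + w*(16*x + 2) + 6*x^2 - 6*x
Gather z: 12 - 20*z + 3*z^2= 3*z^2 - 20*z + 12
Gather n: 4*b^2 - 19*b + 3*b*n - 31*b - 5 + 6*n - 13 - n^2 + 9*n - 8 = 4*b^2 - 50*b - n^2 + n*(3*b + 15) - 26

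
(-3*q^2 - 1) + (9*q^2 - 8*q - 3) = 6*q^2 - 8*q - 4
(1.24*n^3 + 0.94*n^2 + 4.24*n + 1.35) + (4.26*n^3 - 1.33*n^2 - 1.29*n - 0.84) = 5.5*n^3 - 0.39*n^2 + 2.95*n + 0.51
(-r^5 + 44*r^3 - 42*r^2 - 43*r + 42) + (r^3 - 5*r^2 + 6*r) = -r^5 + 45*r^3 - 47*r^2 - 37*r + 42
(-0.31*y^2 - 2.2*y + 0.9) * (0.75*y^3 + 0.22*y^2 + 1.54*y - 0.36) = -0.2325*y^5 - 1.7182*y^4 - 0.2864*y^3 - 3.0784*y^2 + 2.178*y - 0.324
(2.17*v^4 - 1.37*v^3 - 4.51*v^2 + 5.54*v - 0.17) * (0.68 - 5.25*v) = -11.3925*v^5 + 8.6681*v^4 + 22.7459*v^3 - 32.1518*v^2 + 4.6597*v - 0.1156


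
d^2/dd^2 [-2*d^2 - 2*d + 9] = -4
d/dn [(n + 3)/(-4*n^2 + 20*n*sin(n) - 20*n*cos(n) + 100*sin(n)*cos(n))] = (-n^2 + 5*n*sin(n) - 5*n*cos(n) - (n + 3)*(5*sqrt(2)*n*sin(n + pi/4) - 2*n + 25*cos(2*n) - 5*sqrt(2)*cos(n + pi/4)) + 25*sin(2*n)/2)/(4*(n - 5*sin(n))^2*(n + 5*cos(n))^2)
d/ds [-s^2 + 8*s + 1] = 8 - 2*s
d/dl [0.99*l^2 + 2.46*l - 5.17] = 1.98*l + 2.46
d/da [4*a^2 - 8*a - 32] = 8*a - 8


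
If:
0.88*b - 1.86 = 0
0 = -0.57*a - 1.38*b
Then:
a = -5.12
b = 2.11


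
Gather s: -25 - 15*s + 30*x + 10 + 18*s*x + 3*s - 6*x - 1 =s*(18*x - 12) + 24*x - 16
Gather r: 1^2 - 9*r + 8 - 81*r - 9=-90*r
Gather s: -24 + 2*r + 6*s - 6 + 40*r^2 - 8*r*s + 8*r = 40*r^2 + 10*r + s*(6 - 8*r) - 30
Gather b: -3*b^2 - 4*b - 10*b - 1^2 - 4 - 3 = -3*b^2 - 14*b - 8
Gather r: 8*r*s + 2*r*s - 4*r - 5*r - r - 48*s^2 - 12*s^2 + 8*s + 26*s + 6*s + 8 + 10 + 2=r*(10*s - 10) - 60*s^2 + 40*s + 20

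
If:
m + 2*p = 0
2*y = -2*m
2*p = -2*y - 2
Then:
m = 2/3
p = -1/3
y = -2/3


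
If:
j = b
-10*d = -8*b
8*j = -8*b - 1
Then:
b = -1/16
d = -1/20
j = -1/16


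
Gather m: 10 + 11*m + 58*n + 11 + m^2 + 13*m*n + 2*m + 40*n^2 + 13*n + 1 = m^2 + m*(13*n + 13) + 40*n^2 + 71*n + 22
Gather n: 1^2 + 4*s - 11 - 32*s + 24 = 14 - 28*s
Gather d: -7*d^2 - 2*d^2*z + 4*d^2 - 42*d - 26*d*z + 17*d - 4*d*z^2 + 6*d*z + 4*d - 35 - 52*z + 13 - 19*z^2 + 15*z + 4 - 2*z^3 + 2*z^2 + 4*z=d^2*(-2*z - 3) + d*(-4*z^2 - 20*z - 21) - 2*z^3 - 17*z^2 - 33*z - 18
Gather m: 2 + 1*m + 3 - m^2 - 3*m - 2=-m^2 - 2*m + 3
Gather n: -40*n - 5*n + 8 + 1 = 9 - 45*n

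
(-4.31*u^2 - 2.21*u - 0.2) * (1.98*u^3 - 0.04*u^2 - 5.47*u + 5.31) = -8.5338*u^5 - 4.2034*u^4 + 23.2681*u^3 - 10.7894*u^2 - 10.6411*u - 1.062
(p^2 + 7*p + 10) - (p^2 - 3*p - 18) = 10*p + 28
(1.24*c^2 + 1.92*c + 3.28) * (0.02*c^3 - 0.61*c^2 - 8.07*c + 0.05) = 0.0248*c^5 - 0.718*c^4 - 11.1124*c^3 - 17.4332*c^2 - 26.3736*c + 0.164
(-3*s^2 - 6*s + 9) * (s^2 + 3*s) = -3*s^4 - 15*s^3 - 9*s^2 + 27*s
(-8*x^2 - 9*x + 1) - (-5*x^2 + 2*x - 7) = -3*x^2 - 11*x + 8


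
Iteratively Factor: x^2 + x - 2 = (x + 2)*(x - 1)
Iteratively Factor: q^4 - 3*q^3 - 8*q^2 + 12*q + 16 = (q - 4)*(q^3 + q^2 - 4*q - 4) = (q - 4)*(q - 2)*(q^2 + 3*q + 2) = (q - 4)*(q - 2)*(q + 1)*(q + 2)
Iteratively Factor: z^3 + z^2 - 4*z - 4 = (z + 2)*(z^2 - z - 2) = (z + 1)*(z + 2)*(z - 2)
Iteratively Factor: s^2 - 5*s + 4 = (s - 1)*(s - 4)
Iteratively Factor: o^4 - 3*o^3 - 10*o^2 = (o)*(o^3 - 3*o^2 - 10*o) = o*(o - 5)*(o^2 + 2*o) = o^2*(o - 5)*(o + 2)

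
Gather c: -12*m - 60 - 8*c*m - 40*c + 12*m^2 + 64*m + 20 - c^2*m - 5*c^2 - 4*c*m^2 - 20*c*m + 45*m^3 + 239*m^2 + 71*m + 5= c^2*(-m - 5) + c*(-4*m^2 - 28*m - 40) + 45*m^3 + 251*m^2 + 123*m - 35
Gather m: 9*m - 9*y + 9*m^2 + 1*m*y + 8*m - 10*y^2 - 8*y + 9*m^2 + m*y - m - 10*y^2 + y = 18*m^2 + m*(2*y + 16) - 20*y^2 - 16*y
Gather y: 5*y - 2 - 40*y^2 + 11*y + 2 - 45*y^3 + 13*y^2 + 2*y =-45*y^3 - 27*y^2 + 18*y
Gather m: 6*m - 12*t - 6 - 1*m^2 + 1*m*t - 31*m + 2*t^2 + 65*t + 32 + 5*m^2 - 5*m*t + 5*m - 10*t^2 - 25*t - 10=4*m^2 + m*(-4*t - 20) - 8*t^2 + 28*t + 16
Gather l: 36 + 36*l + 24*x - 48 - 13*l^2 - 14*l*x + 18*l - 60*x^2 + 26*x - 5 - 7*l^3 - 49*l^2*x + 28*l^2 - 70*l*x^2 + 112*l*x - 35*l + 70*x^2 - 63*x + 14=-7*l^3 + l^2*(15 - 49*x) + l*(-70*x^2 + 98*x + 19) + 10*x^2 - 13*x - 3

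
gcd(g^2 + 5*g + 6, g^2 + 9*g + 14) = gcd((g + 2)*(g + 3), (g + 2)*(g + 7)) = g + 2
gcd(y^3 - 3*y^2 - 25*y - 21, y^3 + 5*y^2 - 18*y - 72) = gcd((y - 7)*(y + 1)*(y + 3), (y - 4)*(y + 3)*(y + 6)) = y + 3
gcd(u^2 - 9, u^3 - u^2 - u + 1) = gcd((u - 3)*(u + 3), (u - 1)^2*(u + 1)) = 1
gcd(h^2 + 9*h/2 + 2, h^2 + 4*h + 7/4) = h + 1/2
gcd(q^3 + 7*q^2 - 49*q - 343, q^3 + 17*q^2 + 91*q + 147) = q^2 + 14*q + 49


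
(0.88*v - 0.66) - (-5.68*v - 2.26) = 6.56*v + 1.6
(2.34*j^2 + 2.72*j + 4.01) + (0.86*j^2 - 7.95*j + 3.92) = 3.2*j^2 - 5.23*j + 7.93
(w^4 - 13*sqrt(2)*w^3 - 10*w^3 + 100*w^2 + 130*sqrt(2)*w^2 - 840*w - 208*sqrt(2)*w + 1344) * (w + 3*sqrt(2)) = w^5 - 10*sqrt(2)*w^4 - 10*w^4 + 22*w^3 + 100*sqrt(2)*w^3 - 60*w^2 + 92*sqrt(2)*w^2 - 2520*sqrt(2)*w + 96*w + 4032*sqrt(2)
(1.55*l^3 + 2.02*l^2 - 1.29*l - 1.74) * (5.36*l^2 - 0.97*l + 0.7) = 8.308*l^5 + 9.3237*l^4 - 7.7888*l^3 - 6.6611*l^2 + 0.7848*l - 1.218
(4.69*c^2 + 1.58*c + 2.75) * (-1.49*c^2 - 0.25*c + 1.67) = -6.9881*c^4 - 3.5267*c^3 + 3.3398*c^2 + 1.9511*c + 4.5925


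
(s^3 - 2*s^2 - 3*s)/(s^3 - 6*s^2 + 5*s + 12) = s/(s - 4)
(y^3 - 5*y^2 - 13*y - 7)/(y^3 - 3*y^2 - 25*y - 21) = (y + 1)/(y + 3)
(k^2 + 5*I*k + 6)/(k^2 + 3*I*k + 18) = (k - I)/(k - 3*I)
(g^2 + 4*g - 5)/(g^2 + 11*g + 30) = (g - 1)/(g + 6)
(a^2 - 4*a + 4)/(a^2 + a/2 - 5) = 2*(a - 2)/(2*a + 5)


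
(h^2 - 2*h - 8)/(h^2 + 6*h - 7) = (h^2 - 2*h - 8)/(h^2 + 6*h - 7)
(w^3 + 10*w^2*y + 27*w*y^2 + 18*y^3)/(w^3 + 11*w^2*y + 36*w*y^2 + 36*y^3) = (w + y)/(w + 2*y)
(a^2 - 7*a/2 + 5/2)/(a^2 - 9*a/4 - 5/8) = 4*(a - 1)/(4*a + 1)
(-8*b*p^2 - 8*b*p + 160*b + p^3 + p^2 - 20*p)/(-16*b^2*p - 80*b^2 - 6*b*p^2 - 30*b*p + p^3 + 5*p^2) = (p - 4)/(2*b + p)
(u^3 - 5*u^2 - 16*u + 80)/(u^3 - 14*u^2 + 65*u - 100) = (u + 4)/(u - 5)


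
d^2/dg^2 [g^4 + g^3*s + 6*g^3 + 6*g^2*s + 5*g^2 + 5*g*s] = 12*g^2 + 6*g*s + 36*g + 12*s + 10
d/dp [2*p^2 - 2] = 4*p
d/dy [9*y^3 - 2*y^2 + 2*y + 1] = 27*y^2 - 4*y + 2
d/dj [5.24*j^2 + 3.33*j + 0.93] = 10.48*j + 3.33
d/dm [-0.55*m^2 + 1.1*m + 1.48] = 1.1 - 1.1*m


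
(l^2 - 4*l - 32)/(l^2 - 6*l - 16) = (l + 4)/(l + 2)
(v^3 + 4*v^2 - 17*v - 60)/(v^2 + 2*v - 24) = (v^2 + 8*v + 15)/(v + 6)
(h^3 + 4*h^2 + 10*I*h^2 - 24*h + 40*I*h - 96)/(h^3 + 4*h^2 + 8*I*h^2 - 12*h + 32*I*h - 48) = (h + 4*I)/(h + 2*I)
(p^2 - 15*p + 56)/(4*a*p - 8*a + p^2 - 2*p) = (p^2 - 15*p + 56)/(4*a*p - 8*a + p^2 - 2*p)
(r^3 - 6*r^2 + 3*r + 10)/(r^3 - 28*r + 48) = (r^2 - 4*r - 5)/(r^2 + 2*r - 24)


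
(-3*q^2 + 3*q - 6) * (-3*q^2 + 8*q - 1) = 9*q^4 - 33*q^3 + 45*q^2 - 51*q + 6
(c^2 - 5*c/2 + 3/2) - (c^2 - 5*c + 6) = 5*c/2 - 9/2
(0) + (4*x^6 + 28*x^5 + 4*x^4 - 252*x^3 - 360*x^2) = 4*x^6 + 28*x^5 + 4*x^4 - 252*x^3 - 360*x^2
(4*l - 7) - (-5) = 4*l - 2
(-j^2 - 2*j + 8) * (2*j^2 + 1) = -2*j^4 - 4*j^3 + 15*j^2 - 2*j + 8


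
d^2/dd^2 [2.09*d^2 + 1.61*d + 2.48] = 4.18000000000000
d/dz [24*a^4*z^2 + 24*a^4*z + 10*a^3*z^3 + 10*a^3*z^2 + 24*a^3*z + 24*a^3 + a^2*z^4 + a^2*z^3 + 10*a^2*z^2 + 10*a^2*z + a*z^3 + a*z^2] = a*(48*a^3*z + 24*a^3 + 30*a^2*z^2 + 20*a^2*z + 24*a^2 + 4*a*z^3 + 3*a*z^2 + 20*a*z + 10*a + 3*z^2 + 2*z)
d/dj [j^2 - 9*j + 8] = 2*j - 9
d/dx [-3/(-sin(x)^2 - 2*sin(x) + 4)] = -6*(sin(x) + 1)*cos(x)/(sin(x)^2 + 2*sin(x) - 4)^2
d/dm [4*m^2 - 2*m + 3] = 8*m - 2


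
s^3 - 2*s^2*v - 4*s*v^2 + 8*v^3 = (s - 2*v)^2*(s + 2*v)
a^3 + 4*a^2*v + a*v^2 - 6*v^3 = (a - v)*(a + 2*v)*(a + 3*v)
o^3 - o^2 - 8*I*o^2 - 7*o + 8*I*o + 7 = (o - 1)*(o - 7*I)*(o - I)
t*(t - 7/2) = t^2 - 7*t/2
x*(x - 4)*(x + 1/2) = x^3 - 7*x^2/2 - 2*x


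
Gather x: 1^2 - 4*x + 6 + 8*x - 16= 4*x - 9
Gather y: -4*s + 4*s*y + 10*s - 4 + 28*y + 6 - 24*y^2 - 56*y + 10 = 6*s - 24*y^2 + y*(4*s - 28) + 12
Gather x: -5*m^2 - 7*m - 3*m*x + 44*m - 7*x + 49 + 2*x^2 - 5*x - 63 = -5*m^2 + 37*m + 2*x^2 + x*(-3*m - 12) - 14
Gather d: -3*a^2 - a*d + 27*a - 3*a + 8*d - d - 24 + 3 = -3*a^2 + 24*a + d*(7 - a) - 21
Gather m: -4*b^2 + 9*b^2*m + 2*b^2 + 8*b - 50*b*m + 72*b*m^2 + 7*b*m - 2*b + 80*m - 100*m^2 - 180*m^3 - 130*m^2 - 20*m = -2*b^2 + 6*b - 180*m^3 + m^2*(72*b - 230) + m*(9*b^2 - 43*b + 60)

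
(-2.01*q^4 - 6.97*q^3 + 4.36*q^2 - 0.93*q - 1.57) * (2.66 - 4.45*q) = 8.9445*q^5 + 25.6699*q^4 - 37.9422*q^3 + 15.7361*q^2 + 4.5127*q - 4.1762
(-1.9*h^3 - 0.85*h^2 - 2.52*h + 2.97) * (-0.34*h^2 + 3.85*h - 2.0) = 0.646*h^5 - 7.026*h^4 + 1.3843*h^3 - 9.0118*h^2 + 16.4745*h - 5.94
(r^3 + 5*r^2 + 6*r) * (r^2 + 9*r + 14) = r^5 + 14*r^4 + 65*r^3 + 124*r^2 + 84*r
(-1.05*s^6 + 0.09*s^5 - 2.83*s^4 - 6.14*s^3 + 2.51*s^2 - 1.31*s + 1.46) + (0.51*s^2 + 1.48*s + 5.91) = -1.05*s^6 + 0.09*s^5 - 2.83*s^4 - 6.14*s^3 + 3.02*s^2 + 0.17*s + 7.37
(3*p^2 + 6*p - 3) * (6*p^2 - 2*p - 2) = 18*p^4 + 30*p^3 - 36*p^2 - 6*p + 6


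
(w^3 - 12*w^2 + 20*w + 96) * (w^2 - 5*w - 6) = w^5 - 17*w^4 + 74*w^3 + 68*w^2 - 600*w - 576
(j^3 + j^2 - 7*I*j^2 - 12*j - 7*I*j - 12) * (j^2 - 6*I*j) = j^5 + j^4 - 13*I*j^4 - 54*j^3 - 13*I*j^3 - 54*j^2 + 72*I*j^2 + 72*I*j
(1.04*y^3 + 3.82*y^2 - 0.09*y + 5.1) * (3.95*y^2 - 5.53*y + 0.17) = 4.108*y^5 + 9.3378*y^4 - 21.3033*y^3 + 21.2921*y^2 - 28.2183*y + 0.867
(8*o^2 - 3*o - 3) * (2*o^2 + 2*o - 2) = 16*o^4 + 10*o^3 - 28*o^2 + 6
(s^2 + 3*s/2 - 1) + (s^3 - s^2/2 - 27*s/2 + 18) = s^3 + s^2/2 - 12*s + 17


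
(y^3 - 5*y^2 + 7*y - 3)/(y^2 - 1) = (y^2 - 4*y + 3)/(y + 1)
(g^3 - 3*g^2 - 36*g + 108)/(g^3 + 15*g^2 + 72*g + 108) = (g^2 - 9*g + 18)/(g^2 + 9*g + 18)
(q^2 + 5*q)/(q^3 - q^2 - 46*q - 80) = q/(q^2 - 6*q - 16)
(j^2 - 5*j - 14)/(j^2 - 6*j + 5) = (j^2 - 5*j - 14)/(j^2 - 6*j + 5)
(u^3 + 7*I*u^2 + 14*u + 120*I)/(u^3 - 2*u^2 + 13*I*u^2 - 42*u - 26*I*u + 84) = (u^2 + I*u + 20)/(u^2 + u*(-2 + 7*I) - 14*I)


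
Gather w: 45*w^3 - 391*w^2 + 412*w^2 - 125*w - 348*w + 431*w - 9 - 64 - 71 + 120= 45*w^3 + 21*w^2 - 42*w - 24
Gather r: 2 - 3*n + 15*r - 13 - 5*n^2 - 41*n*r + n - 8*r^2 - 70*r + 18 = -5*n^2 - 2*n - 8*r^2 + r*(-41*n - 55) + 7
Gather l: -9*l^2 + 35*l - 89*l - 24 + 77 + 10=-9*l^2 - 54*l + 63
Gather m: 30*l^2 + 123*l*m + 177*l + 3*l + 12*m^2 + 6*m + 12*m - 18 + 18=30*l^2 + 180*l + 12*m^2 + m*(123*l + 18)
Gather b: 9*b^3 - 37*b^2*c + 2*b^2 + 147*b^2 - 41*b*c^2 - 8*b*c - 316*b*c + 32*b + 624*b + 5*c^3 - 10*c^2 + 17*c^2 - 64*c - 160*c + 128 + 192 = 9*b^3 + b^2*(149 - 37*c) + b*(-41*c^2 - 324*c + 656) + 5*c^3 + 7*c^2 - 224*c + 320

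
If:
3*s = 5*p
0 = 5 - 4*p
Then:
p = 5/4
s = 25/12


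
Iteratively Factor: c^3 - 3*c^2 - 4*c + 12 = (c - 3)*(c^2 - 4) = (c - 3)*(c + 2)*(c - 2)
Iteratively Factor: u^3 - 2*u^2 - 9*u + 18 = (u - 2)*(u^2 - 9) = (u - 2)*(u + 3)*(u - 3)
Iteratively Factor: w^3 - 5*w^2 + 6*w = (w - 3)*(w^2 - 2*w) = (w - 3)*(w - 2)*(w)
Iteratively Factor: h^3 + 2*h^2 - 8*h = (h)*(h^2 + 2*h - 8) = h*(h + 4)*(h - 2)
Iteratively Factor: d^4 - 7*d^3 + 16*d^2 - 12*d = (d - 2)*(d^3 - 5*d^2 + 6*d) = (d - 3)*(d - 2)*(d^2 - 2*d) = d*(d - 3)*(d - 2)*(d - 2)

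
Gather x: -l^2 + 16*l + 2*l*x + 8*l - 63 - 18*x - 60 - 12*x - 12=-l^2 + 24*l + x*(2*l - 30) - 135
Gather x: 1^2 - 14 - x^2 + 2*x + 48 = -x^2 + 2*x + 35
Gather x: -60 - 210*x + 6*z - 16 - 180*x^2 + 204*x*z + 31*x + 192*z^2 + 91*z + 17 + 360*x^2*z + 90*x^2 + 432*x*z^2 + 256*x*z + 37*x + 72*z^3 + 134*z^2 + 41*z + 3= x^2*(360*z - 90) + x*(432*z^2 + 460*z - 142) + 72*z^3 + 326*z^2 + 138*z - 56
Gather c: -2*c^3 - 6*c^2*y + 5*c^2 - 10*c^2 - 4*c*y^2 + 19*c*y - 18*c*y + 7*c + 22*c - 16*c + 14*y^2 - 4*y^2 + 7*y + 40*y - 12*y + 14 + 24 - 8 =-2*c^3 + c^2*(-6*y - 5) + c*(-4*y^2 + y + 13) + 10*y^2 + 35*y + 30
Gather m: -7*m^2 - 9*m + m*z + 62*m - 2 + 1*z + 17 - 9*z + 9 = -7*m^2 + m*(z + 53) - 8*z + 24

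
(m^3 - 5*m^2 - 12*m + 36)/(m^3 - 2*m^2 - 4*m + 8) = (m^2 - 3*m - 18)/(m^2 - 4)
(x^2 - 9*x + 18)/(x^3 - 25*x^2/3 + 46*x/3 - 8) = 3*(x - 3)/(3*x^2 - 7*x + 4)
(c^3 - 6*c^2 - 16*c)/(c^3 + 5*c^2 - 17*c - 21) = c*(c^2 - 6*c - 16)/(c^3 + 5*c^2 - 17*c - 21)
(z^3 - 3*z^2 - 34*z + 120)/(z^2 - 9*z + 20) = z + 6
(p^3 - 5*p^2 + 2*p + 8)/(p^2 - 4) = (p^2 - 3*p - 4)/(p + 2)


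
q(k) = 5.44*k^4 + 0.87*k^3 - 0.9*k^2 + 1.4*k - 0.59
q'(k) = 21.76*k^3 + 2.61*k^2 - 1.8*k + 1.4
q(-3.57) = 826.99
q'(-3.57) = -948.97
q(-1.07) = 2.95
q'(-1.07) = -20.34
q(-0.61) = -1.22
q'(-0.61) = -1.47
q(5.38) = 4673.88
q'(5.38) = 3455.75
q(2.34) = 172.01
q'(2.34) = 290.29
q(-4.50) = 2126.35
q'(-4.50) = -1920.53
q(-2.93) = 366.63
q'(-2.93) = -518.27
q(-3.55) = 808.17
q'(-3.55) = -932.84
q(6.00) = 7213.57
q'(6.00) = 4784.72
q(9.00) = 36265.18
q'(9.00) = 16059.65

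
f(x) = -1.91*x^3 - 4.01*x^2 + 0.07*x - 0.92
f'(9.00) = -536.24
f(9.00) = -1717.49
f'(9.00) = -536.24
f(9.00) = -1717.49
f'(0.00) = 0.07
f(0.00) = -0.92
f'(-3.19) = -32.66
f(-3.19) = 20.05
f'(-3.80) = -52.20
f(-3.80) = 45.72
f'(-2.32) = -12.16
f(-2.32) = 1.18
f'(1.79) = -32.65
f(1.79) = -24.60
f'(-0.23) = 1.61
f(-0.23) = -1.12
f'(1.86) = -34.67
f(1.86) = -26.95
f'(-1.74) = -3.32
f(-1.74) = -3.12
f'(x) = -5.73*x^2 - 8.02*x + 0.07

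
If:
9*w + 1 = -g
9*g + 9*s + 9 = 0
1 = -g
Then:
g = -1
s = 0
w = 0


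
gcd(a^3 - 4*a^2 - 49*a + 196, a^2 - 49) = a^2 - 49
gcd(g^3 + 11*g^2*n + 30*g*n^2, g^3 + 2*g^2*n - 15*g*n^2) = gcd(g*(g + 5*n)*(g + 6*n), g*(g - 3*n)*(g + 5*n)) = g^2 + 5*g*n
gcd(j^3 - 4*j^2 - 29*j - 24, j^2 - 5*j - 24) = j^2 - 5*j - 24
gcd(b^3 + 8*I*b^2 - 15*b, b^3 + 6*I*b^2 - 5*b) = b^2 + 5*I*b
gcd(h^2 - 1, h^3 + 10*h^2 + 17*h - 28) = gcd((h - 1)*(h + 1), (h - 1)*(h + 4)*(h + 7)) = h - 1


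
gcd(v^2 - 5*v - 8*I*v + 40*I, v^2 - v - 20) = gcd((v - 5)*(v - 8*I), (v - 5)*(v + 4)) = v - 5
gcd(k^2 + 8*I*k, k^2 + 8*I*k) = k^2 + 8*I*k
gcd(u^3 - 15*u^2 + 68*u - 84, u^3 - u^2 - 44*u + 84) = u^2 - 8*u + 12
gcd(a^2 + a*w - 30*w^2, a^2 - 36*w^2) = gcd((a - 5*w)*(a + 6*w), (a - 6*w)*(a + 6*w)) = a + 6*w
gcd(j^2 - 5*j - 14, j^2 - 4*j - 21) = j - 7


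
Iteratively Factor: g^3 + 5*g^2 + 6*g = (g + 2)*(g^2 + 3*g) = (g + 2)*(g + 3)*(g)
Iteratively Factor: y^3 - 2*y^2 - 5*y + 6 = (y - 3)*(y^2 + y - 2) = (y - 3)*(y - 1)*(y + 2)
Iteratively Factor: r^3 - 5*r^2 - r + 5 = (r - 1)*(r^2 - 4*r - 5) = (r - 1)*(r + 1)*(r - 5)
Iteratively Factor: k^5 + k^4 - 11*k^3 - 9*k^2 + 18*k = (k - 3)*(k^4 + 4*k^3 + k^2 - 6*k) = (k - 3)*(k - 1)*(k^3 + 5*k^2 + 6*k) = k*(k - 3)*(k - 1)*(k^2 + 5*k + 6) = k*(k - 3)*(k - 1)*(k + 2)*(k + 3)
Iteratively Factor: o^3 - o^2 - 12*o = (o)*(o^2 - o - 12) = o*(o + 3)*(o - 4)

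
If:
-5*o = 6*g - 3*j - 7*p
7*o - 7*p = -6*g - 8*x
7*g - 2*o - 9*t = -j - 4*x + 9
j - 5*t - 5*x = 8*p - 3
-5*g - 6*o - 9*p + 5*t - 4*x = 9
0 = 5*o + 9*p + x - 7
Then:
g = 694973/12621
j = 1095148/12621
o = -2718/601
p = 28524/4207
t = 486098/12621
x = -132137/4207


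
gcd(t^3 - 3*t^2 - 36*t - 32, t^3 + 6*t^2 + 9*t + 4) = t^2 + 5*t + 4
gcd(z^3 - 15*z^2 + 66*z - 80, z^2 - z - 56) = z - 8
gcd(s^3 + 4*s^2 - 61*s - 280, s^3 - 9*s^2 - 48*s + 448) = s^2 - s - 56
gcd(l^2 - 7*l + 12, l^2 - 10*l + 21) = l - 3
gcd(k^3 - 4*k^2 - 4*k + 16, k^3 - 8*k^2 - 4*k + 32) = k^2 - 4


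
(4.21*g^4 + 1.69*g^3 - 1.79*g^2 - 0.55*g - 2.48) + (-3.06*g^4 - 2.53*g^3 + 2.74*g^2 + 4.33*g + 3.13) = 1.15*g^4 - 0.84*g^3 + 0.95*g^2 + 3.78*g + 0.65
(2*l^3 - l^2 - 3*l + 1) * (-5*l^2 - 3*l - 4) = -10*l^5 - l^4 + 10*l^3 + 8*l^2 + 9*l - 4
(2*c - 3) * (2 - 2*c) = -4*c^2 + 10*c - 6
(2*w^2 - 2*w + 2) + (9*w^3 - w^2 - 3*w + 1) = 9*w^3 + w^2 - 5*w + 3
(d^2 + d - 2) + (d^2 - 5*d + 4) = 2*d^2 - 4*d + 2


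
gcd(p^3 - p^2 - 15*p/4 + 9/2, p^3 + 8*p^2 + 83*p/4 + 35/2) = p + 2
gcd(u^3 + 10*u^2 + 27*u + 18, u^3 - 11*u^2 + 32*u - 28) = 1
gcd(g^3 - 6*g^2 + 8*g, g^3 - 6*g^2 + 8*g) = g^3 - 6*g^2 + 8*g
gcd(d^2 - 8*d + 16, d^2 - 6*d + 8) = d - 4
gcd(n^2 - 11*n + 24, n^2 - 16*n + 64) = n - 8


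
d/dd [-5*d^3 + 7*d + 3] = 7 - 15*d^2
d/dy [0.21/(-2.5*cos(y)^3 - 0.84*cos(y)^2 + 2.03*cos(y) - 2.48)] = (-1.575*cos(y)^2 - 0.3528*cos(y) + 0.4263)*sin(y)/(2.5*cos(y)^3 + 0.84*cos(y)^2 - 2.03*cos(y) + 2.48)^2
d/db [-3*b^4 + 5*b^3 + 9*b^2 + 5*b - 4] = -12*b^3 + 15*b^2 + 18*b + 5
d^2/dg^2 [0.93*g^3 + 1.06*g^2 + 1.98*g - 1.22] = 5.58*g + 2.12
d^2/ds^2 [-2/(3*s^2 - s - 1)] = 4*(-9*s^2 + 3*s + (6*s - 1)^2 + 3)/(-3*s^2 + s + 1)^3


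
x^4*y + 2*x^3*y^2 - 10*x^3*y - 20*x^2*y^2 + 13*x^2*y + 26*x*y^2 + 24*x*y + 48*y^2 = (x - 8)*(x - 3)*(x + 2*y)*(x*y + y)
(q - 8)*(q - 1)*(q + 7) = q^3 - 2*q^2 - 55*q + 56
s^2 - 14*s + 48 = (s - 8)*(s - 6)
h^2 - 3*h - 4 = (h - 4)*(h + 1)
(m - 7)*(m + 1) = m^2 - 6*m - 7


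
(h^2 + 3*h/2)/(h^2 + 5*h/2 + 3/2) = h/(h + 1)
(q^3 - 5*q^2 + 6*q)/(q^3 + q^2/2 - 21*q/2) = 2*(q - 2)/(2*q + 7)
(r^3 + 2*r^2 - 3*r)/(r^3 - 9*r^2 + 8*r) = (r + 3)/(r - 8)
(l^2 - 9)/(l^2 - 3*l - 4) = (9 - l^2)/(-l^2 + 3*l + 4)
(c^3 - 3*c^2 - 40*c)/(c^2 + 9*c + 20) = c*(c - 8)/(c + 4)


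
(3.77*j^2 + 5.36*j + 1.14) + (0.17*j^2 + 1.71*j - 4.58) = 3.94*j^2 + 7.07*j - 3.44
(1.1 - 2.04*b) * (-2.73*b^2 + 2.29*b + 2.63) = 5.5692*b^3 - 7.6746*b^2 - 2.8462*b + 2.893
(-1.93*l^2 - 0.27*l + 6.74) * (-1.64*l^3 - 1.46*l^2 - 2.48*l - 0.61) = 3.1652*l^5 + 3.2606*l^4 - 5.873*l^3 - 7.9935*l^2 - 16.5505*l - 4.1114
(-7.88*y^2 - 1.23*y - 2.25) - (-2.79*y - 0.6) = -7.88*y^2 + 1.56*y - 1.65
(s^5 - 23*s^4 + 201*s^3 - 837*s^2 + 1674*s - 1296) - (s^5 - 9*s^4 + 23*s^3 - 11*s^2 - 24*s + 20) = -14*s^4 + 178*s^3 - 826*s^2 + 1698*s - 1316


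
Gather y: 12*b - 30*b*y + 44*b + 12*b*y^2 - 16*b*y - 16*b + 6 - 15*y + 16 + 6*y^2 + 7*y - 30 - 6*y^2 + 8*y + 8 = 12*b*y^2 - 46*b*y + 40*b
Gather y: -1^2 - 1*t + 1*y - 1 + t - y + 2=0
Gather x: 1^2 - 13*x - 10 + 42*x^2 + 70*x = 42*x^2 + 57*x - 9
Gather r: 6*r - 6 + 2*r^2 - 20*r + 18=2*r^2 - 14*r + 12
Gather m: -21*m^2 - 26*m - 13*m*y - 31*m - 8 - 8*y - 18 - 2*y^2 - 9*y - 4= -21*m^2 + m*(-13*y - 57) - 2*y^2 - 17*y - 30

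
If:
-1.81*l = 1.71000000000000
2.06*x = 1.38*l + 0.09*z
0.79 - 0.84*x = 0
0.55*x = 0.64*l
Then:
No Solution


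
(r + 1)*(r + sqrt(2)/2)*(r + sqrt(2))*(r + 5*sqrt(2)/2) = r^4 + r^3 + 4*sqrt(2)*r^3 + 4*sqrt(2)*r^2 + 17*r^2/2 + 5*sqrt(2)*r/2 + 17*r/2 + 5*sqrt(2)/2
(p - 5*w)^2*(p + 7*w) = p^3 - 3*p^2*w - 45*p*w^2 + 175*w^3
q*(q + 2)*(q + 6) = q^3 + 8*q^2 + 12*q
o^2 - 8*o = o*(o - 8)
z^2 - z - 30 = (z - 6)*(z + 5)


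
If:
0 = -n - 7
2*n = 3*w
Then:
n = -7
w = -14/3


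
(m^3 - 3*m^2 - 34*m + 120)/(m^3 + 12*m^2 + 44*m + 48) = (m^2 - 9*m + 20)/(m^2 + 6*m + 8)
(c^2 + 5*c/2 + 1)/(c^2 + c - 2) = (c + 1/2)/(c - 1)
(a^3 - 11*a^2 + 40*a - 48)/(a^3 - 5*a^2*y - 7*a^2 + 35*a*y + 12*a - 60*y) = (4 - a)/(-a + 5*y)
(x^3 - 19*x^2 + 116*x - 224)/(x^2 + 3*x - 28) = (x^2 - 15*x + 56)/(x + 7)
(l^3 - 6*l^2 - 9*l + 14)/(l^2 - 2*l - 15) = (-l^3 + 6*l^2 + 9*l - 14)/(-l^2 + 2*l + 15)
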